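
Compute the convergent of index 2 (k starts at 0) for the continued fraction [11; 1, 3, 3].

Using pₖ = aₖpₖ₋₁ + pₖ₋₂, qₖ = aₖqₖ₋₁ + qₖ₋₂ (with p₋₁=1, p₋₂=0, q₋₁=0, q₋₂=1):
  k=0: a=11, p=11, q=1
  k=1: a=1, p=12, q=1
  k=2: a=3, p=47, q=4

47/4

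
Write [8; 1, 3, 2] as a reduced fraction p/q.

Fold from the inside: start with 2/1.
  3 + 1/2 = 7/2
  1 + 2/7 = 9/7
  8 + 7/9 = 79/9

79/9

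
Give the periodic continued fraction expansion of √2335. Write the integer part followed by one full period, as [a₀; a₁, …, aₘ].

a₀ = ⌊√2335⌋ = 48.
With m₀=0, d₀=1 and mₖ₊₁ = dₖaₖ − mₖ, dₖ₊₁ = (n − mₖ₊₁²)/dₖ, aₖ₊₁ = ⌊(a₀+mₖ₊₁)/dₖ₊₁⌋:
  k=1: m=48, d=31, a=3
  k=2: m=45, d=10, a=9
  k=3: m=45, d=31, a=3
  k=4: m=48, d=1, a=96
d=1 and a=2a₀=96 at k=4, so the next step gives (m, d) = (48, 31) again — its k=1 value — and the period has length 4.

[48; 3, 9, 3, 96]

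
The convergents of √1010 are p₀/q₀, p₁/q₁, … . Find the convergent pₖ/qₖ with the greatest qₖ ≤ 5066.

√1010 = [31; 1, 3, 1, 1, 3, 1, 62, …] (period length 7).
Convergents:
  p_0/q_0 = 31/1
  p_1/q_1 = 32/1
  p_2/q_2 = 127/4
  p_3/q_3 = 159/5
  p_4/q_4 = 286/9
  p_5/q_5 = 1017/32
  p_6/q_6 = 1303/41
  p_7/q_7 = 81803/2574
  p_8/q_8 = 83106/2615
  p_9/q_9 = 331121/10419
q_8 = 2615 ≤ 5066 < 10419 = q_9, so the answer is 83106/2615.

83106/2615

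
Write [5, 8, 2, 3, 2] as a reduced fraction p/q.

691/135

Using pₖ = aₖpₖ₋₁ + pₖ₋₂ and qₖ = aₖqₖ₋₁ + qₖ₋₂:
  k=0: a=5, p=5, q=1
  k=1: a=8, p=41, q=8
  k=2: a=2, p=87, q=17
  k=3: a=3, p=302, q=59
  k=4: a=2, p=691, q=135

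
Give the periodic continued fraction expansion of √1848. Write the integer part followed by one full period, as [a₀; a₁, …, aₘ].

[42; 1, 84]

a₀ = ⌊√1848⌋ = 42.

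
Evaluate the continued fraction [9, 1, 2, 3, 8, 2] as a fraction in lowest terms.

Fold from the inside: start with 2/1.
  8 + 1/2 = 17/2
  3 + 2/17 = 53/17
  2 + 17/53 = 123/53
  1 + 53/123 = 176/123
  9 + 123/176 = 1707/176

1707/176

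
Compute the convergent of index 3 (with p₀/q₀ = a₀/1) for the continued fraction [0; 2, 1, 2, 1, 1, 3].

3/8

Using pₖ = aₖpₖ₋₁ + pₖ₋₂, qₖ = aₖqₖ₋₁ + qₖ₋₂ (with p₋₁=1, p₋₂=0, q₋₁=0, q₋₂=1):
  k=0: a=0, p=0, q=1
  k=1: a=2, p=1, q=2
  k=2: a=1, p=1, q=3
  k=3: a=2, p=3, q=8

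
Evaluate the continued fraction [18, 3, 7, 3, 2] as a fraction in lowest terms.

Using pₖ = aₖpₖ₋₁ + pₖ₋₂ and qₖ = aₖqₖ₋₁ + qₖ₋₂:
  k=0: a=18, p=18, q=1
  k=1: a=3, p=55, q=3
  k=2: a=7, p=403, q=22
  k=3: a=3, p=1264, q=69
  k=4: a=2, p=2931, q=160

2931/160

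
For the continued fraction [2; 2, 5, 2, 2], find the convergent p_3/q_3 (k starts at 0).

59/24

Using pₖ = aₖpₖ₋₁ + pₖ₋₂, qₖ = aₖqₖ₋₁ + qₖ₋₂ (with p₋₁=1, p₋₂=0, q₋₁=0, q₋₂=1):
  k=0: a=2, p=2, q=1
  k=1: a=2, p=5, q=2
  k=2: a=5, p=27, q=11
  k=3: a=2, p=59, q=24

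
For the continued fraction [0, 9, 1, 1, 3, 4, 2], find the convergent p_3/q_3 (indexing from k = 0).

2/19

Using pₖ = aₖpₖ₋₁ + pₖ₋₂, qₖ = aₖqₖ₋₁ + qₖ₋₂ (with p₋₁=1, p₋₂=0, q₋₁=0, q₋₂=1):
  k=0: a=0, p=0, q=1
  k=1: a=9, p=1, q=9
  k=2: a=1, p=1, q=10
  k=3: a=1, p=2, q=19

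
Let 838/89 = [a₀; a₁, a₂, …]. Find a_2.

838 = 9·89 + 37   →  a_0 = 9
89 = 2·37 + 15   →  a_1 = 2
37 = 2·15 + 7   →  a_2 = 2

2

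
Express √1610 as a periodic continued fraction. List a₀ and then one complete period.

a₀ = ⌊√1610⌋ = 40.
With m₀=0, d₀=1 and mₖ₊₁ = dₖaₖ − mₖ, dₖ₊₁ = (n − mₖ₊₁²)/dₖ, aₖ₊₁ = ⌊(a₀+mₖ₊₁)/dₖ₊₁⌋:
  k=1: m=40, d=10, a=8
  k=2: m=40, d=1, a=80
d=1 and a=2a₀=80 at k=2, so the next step gives (m, d) = (40, 10) again — its k=1 value — and the period has length 2.

[40; 8, 80]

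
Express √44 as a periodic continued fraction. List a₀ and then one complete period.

a₀ = ⌊√44⌋ = 6.
With m₀=0, d₀=1 and mₖ₊₁ = dₖaₖ − mₖ, dₖ₊₁ = (n − mₖ₊₁²)/dₖ, aₖ₊₁ = ⌊(a₀+mₖ₊₁)/dₖ₊₁⌋:
  k=1: m=6, d=8, a=1
  k=2: m=2, d=5, a=1
  k=3: m=3, d=7, a=1
  k=4: m=4, d=4, a=2
  k=5: m=4, d=7, a=1
  k=6: m=3, d=5, a=1
  k=7: m=2, d=8, a=1
  k=8: m=6, d=1, a=12
d=1 and a=2a₀=12 at k=8, so the next step gives (m, d) = (6, 8) again — its k=1 value — and the period has length 8.

[6; 1, 1, 1, 2, 1, 1, 1, 12]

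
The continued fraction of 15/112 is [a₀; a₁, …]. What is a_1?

7

15 = 0·112 + 15   →  a_0 = 0
112 = 7·15 + 7   →  a_1 = 7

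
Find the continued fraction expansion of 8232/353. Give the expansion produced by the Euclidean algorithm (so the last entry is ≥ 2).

[23; 3, 8, 14]

8232 = 23·353 + 113
353 = 3·113 + 14
113 = 8·14 + 1
14 = 14·1 + 0  (stop)
So 8232/353 = [23; 3, 8, 14].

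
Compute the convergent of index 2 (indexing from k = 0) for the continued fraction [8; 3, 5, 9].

Using pₖ = aₖpₖ₋₁ + pₖ₋₂, qₖ = aₖqₖ₋₁ + qₖ₋₂ (with p₋₁=1, p₋₂=0, q₋₁=0, q₋₂=1):
  k=0: a=8, p=8, q=1
  k=1: a=3, p=25, q=3
  k=2: a=5, p=133, q=16

133/16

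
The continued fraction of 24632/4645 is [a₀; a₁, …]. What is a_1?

3

24632 = 5·4645 + 1407   →  a_0 = 5
4645 = 3·1407 + 424   →  a_1 = 3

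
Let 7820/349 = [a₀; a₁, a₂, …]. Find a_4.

2

7820 = 22·349 + 142   →  a_0 = 22
349 = 2·142 + 65   →  a_1 = 2
142 = 2·65 + 12   →  a_2 = 2
65 = 5·12 + 5   →  a_3 = 5
12 = 2·5 + 2   →  a_4 = 2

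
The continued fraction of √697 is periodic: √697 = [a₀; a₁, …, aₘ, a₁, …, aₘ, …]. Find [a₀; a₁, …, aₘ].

a₀ = ⌊√697⌋ = 26.
With m₀=0, d₀=1 and mₖ₊₁ = dₖaₖ − mₖ, dₖ₊₁ = (n − mₖ₊₁²)/dₖ, aₖ₊₁ = ⌊(a₀+mₖ₊₁)/dₖ₊₁⌋:
  k=1: m=26, d=21, a=2
  k=2: m=16, d=21, a=2
  k=3: m=26, d=1, a=52
d=1 and a=2a₀=52 at k=3, so the next step gives (m, d) = (26, 21) again — its k=1 value — and the period has length 3.

[26; 2, 2, 52]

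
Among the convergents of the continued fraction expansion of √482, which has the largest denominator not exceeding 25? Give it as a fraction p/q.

√482 = [21; 1, 20, 1, 42, …] (period length 4).
Convergents:
  p_0/q_0 = 21/1
  p_1/q_1 = 22/1
  p_2/q_2 = 461/21
  p_3/q_3 = 483/22
  p_4/q_4 = 20747/945
q_3 = 22 ≤ 25 < 945 = q_4, so the answer is 483/22.

483/22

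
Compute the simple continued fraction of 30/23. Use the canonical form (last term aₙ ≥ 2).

30 = 1×23 + 7
23 = 3×7 + 2
7 = 3×2 + 1
2 = 2×1 + 0  (stop)
So 30/23 = [1; 3, 3, 2].

[1; 3, 3, 2]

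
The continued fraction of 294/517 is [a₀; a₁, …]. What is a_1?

294 = 0·517 + 294   →  a_0 = 0
517 = 1·294 + 223   →  a_1 = 1

1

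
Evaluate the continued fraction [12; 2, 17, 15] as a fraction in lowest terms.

6580/527

Using pₖ = aₖpₖ₋₁ + pₖ₋₂ and qₖ = aₖqₖ₋₁ + qₖ₋₂:
  k=0: a=12, p=12, q=1
  k=1: a=2, p=25, q=2
  k=2: a=17, p=437, q=35
  k=3: a=15, p=6580, q=527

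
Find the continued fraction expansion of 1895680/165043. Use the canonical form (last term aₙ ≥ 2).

[11; 2, 17, 3, 17, 2, 2, 17]

1895680 = 11×165043 + 80207
165043 = 2×80207 + 4629
80207 = 17×4629 + 1514
4629 = 3×1514 + 87
1514 = 17×87 + 35
87 = 2×35 + 17
35 = 2×17 + 1
17 = 17×1 + 0  (stop)
So 1895680/165043 = [11; 2, 17, 3, 17, 2, 2, 17].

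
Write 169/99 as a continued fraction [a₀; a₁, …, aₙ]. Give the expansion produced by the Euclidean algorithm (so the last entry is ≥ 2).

169 = 1*99 + 70
99 = 1*70 + 29
70 = 2*29 + 12
29 = 2*12 + 5
12 = 2*5 + 2
5 = 2*2 + 1
2 = 2*1 + 0  (stop)
So 169/99 = [1; 1, 2, 2, 2, 2, 2].

[1; 1, 2, 2, 2, 2, 2]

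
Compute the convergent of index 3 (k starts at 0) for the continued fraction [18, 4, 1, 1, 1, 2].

Using pₖ = aₖpₖ₋₁ + pₖ₋₂, qₖ = aₖqₖ₋₁ + qₖ₋₂ (with p₋₁=1, p₋₂=0, q₋₁=0, q₋₂=1):
  k=0: a=18, p=18, q=1
  k=1: a=4, p=73, q=4
  k=2: a=1, p=91, q=5
  k=3: a=1, p=164, q=9

164/9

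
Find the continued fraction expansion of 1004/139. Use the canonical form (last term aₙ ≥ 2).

[7; 4, 2, 15]

1004 = 7·139 + 31
139 = 4·31 + 15
31 = 2·15 + 1
15 = 15·1 + 0  (stop)
So 1004/139 = [7; 4, 2, 15].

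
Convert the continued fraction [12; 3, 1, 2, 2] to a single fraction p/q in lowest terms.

319/26

Using pₖ = aₖpₖ₋₁ + pₖ₋₂ and qₖ = aₖqₖ₋₁ + qₖ₋₂:
  k=0: a=12, p=12, q=1
  k=1: a=3, p=37, q=3
  k=2: a=1, p=49, q=4
  k=3: a=2, p=135, q=11
  k=4: a=2, p=319, q=26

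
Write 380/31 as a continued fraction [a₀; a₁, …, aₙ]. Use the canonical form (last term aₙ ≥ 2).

[12; 3, 1, 7]

380 = 12·31 + 8
31 = 3·8 + 7
8 = 1·7 + 1
7 = 7·1 + 0  (stop)
So 380/31 = [12; 3, 1, 7].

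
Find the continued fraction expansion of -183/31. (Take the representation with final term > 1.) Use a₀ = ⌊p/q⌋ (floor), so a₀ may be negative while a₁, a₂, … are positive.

[-6; 10, 3]

-183 = -6*31 + 3
31 = 10*3 + 1
3 = 3*1 + 0  (stop)
So -183/31 = [-6; 10, 3].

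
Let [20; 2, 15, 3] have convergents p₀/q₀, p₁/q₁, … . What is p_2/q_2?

635/31

Using pₖ = aₖpₖ₋₁ + pₖ₋₂, qₖ = aₖqₖ₋₁ + qₖ₋₂ (with p₋₁=1, p₋₂=0, q₋₁=0, q₋₂=1):
  k=0: a=20, p=20, q=1
  k=1: a=2, p=41, q=2
  k=2: a=15, p=635, q=31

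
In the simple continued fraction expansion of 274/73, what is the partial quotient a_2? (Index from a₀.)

3

274 = 3·73 + 55   →  a_0 = 3
73 = 1·55 + 18   →  a_1 = 1
55 = 3·18 + 1   →  a_2 = 3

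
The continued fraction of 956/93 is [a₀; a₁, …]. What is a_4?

2

956 = 10·93 + 26   →  a_0 = 10
93 = 3·26 + 15   →  a_1 = 3
26 = 1·15 + 11   →  a_2 = 1
15 = 1·11 + 4   →  a_3 = 1
11 = 2·4 + 3   →  a_4 = 2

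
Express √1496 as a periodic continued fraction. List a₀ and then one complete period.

[38; 1, 2, 9, 2, 1, 76]

a₀ = ⌊√1496⌋ = 38.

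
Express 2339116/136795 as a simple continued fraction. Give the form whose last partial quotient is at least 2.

2339116 = 17·136795 + 13601
136795 = 10·13601 + 785
13601 = 17·785 + 256
785 = 3·256 + 17
256 = 15·17 + 1
17 = 17·1 + 0  (stop)
So 2339116/136795 = [17; 10, 17, 3, 15, 17].

[17; 10, 17, 3, 15, 17]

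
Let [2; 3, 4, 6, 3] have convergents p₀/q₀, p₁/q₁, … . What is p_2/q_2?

Using pₖ = aₖpₖ₋₁ + pₖ₋₂, qₖ = aₖqₖ₋₁ + qₖ₋₂ (with p₋₁=1, p₋₂=0, q₋₁=0, q₋₂=1):
  k=0: a=2, p=2, q=1
  k=1: a=3, p=7, q=3
  k=2: a=4, p=30, q=13

30/13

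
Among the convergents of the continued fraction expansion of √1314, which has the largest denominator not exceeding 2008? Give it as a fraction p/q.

42049/1160

√1314 = [36; 4, 72, …] (period length 2).
Convergents:
  p_0/q_0 = 36/1
  p_1/q_1 = 145/4
  p_2/q_2 = 10476/289
  p_3/q_3 = 42049/1160
  p_4/q_4 = 3038004/83809
q_3 = 1160 ≤ 2008 < 83809 = q_4, so the answer is 42049/1160.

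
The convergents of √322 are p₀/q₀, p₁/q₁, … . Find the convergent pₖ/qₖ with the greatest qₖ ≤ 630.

√322 = [17; 1, 16, 1, 34, …] (period length 4).
Convergents:
  p_0/q_0 = 17/1
  p_1/q_1 = 18/1
  p_2/q_2 = 305/17
  p_3/q_3 = 323/18
  p_4/q_4 = 11287/629
  p_5/q_5 = 11610/647
q_4 = 629 ≤ 630 < 647 = q_5, so the answer is 11287/629.

11287/629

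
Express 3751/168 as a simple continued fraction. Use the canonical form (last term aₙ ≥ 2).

3751 = 22·168 + 55
168 = 3·55 + 3
55 = 18·3 + 1
3 = 3·1 + 0  (stop)
So 3751/168 = [22; 3, 18, 3].

[22; 3, 18, 3]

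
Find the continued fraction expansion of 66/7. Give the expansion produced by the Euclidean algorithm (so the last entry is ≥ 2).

[9; 2, 3]

66 = 9·7 + 3
7 = 2·3 + 1
3 = 3·1 + 0  (stop)
So 66/7 = [9; 2, 3].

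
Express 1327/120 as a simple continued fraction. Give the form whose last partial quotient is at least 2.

[11; 17, 7]

1327 = 11×120 + 7
120 = 17×7 + 1
7 = 7×1 + 0  (stop)
So 1327/120 = [11; 17, 7].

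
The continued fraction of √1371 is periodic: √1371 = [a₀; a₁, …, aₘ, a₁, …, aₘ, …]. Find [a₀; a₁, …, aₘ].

[37; 37, 74]

a₀ = ⌊√1371⌋ = 37.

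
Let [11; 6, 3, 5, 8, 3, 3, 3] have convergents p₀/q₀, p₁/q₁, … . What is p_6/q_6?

95661/8573

Using pₖ = aₖpₖ₋₁ + pₖ₋₂, qₖ = aₖqₖ₋₁ + qₖ₋₂ (with p₋₁=1, p₋₂=0, q₋₁=0, q₋₂=1):
  k=0: a=11, p=11, q=1
  k=1: a=6, p=67, q=6
  k=2: a=3, p=212, q=19
  k=3: a=5, p=1127, q=101
  k=4: a=8, p=9228, q=827
  k=5: a=3, p=28811, q=2582
  k=6: a=3, p=95661, q=8573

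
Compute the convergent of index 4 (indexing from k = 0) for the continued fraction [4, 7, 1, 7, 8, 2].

Using pₖ = aₖpₖ₋₁ + pₖ₋₂, qₖ = aₖqₖ₋₁ + qₖ₋₂ (with p₋₁=1, p₋₂=0, q₋₁=0, q₋₂=1):
  k=0: a=4, p=4, q=1
  k=1: a=7, p=29, q=7
  k=2: a=1, p=33, q=8
  k=3: a=7, p=260, q=63
  k=4: a=8, p=2113, q=512

2113/512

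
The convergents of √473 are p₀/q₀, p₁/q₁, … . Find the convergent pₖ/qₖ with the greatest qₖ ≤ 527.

11331/521

√473 = [21; 1, 2, 1, 42, …] (period length 4).
Convergents:
  p_0/q_0 = 21/1
  p_1/q_1 = 22/1
  p_2/q_2 = 65/3
  p_3/q_3 = 87/4
  p_4/q_4 = 3719/171
  p_5/q_5 = 3806/175
  p_6/q_6 = 11331/521
  p_7/q_7 = 15137/696
q_6 = 521 ≤ 527 < 696 = q_7, so the answer is 11331/521.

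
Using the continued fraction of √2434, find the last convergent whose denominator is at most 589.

21905/444

√2434 = [49; 2, 1, 48, 1, 2, 98, …] (period length 6).
Convergents:
  p_0/q_0 = 49/1
  p_1/q_1 = 99/2
  p_2/q_2 = 148/3
  p_3/q_3 = 7203/146
  p_4/q_4 = 7351/149
  p_5/q_5 = 21905/444
  p_6/q_6 = 2154041/43661
q_5 = 444 ≤ 589 < 43661 = q_6, so the answer is 21905/444.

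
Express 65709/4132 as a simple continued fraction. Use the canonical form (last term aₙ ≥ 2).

[15; 1, 9, 3, 1, 19, 2, 2]

65709 = 15×4132 + 3729
4132 = 1×3729 + 403
3729 = 9×403 + 102
403 = 3×102 + 97
102 = 1×97 + 5
97 = 19×5 + 2
5 = 2×2 + 1
2 = 2×1 + 0  (stop)
So 65709/4132 = [15; 1, 9, 3, 1, 19, 2, 2].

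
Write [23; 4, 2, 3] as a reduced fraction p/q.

Fold from the inside: start with 3/1.
  2 + 1/3 = 7/3
  4 + 3/7 = 31/7
  23 + 7/31 = 720/31

720/31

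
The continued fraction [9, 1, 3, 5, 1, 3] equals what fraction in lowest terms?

937/96

Fold from the inside: start with 3/1.
  1 + 1/3 = 4/3
  5 + 3/4 = 23/4
  3 + 4/23 = 73/23
  1 + 23/73 = 96/73
  9 + 73/96 = 937/96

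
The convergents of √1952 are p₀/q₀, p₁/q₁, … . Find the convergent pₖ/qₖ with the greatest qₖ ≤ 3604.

118097/2673

√1952 = [44; 5, 1, 1, 21, 1, 1, 5, 88, …] (period length 8).
Convergents:
  p_0/q_0 = 44/1
  p_1/q_1 = 221/5
  p_2/q_2 = 265/6
  p_3/q_3 = 486/11
  p_4/q_4 = 10471/237
  p_5/q_5 = 10957/248
  p_6/q_6 = 21428/485
  p_7/q_7 = 118097/2673
  p_8/q_8 = 10413964/235709
q_7 = 2673 ≤ 3604 < 235709 = q_8, so the answer is 118097/2673.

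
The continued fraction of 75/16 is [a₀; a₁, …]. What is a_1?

1

75 = 4·16 + 11   →  a_0 = 4
16 = 1·11 + 5   →  a_1 = 1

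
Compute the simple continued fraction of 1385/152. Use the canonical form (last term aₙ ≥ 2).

[9; 8, 1, 16]

1385 = 9*152 + 17
152 = 8*17 + 16
17 = 1*16 + 1
16 = 16*1 + 0  (stop)
So 1385/152 = [9; 8, 1, 16].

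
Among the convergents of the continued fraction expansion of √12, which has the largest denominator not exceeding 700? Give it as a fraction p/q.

1351/390

√12 = [3; 2, 6, …] (period length 2).
Convergents:
  p_0/q_0 = 3/1
  p_1/q_1 = 7/2
  p_2/q_2 = 45/13
  p_3/q_3 = 97/28
  p_4/q_4 = 627/181
  p_5/q_5 = 1351/390
  p_6/q_6 = 8733/2521
q_5 = 390 ≤ 700 < 2521 = q_6, so the answer is 1351/390.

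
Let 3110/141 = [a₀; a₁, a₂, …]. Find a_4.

3110 = 22·141 + 8   →  a_0 = 22
141 = 17·8 + 5   →  a_1 = 17
8 = 1·5 + 3   →  a_2 = 1
5 = 1·3 + 2   →  a_3 = 1
3 = 1·2 + 1   →  a_4 = 1

1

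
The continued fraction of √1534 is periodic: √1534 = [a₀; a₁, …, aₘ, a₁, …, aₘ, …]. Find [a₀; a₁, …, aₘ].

a₀ = ⌊√1534⌋ = 39.
With m₀=0, d₀=1 and mₖ₊₁ = dₖaₖ − mₖ, dₖ₊₁ = (n − mₖ₊₁²)/dₖ, aₖ₊₁ = ⌊(a₀+mₖ₊₁)/dₖ₊₁⌋:
  k=1: m=39, d=13, a=6
  k=2: m=39, d=1, a=78
d=1 and a=2a₀=78 at k=2, so the next step gives (m, d) = (39, 13) again — its k=1 value — and the period has length 2.

[39; 6, 78]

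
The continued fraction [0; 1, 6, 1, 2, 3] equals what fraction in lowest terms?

Fold from the inside: start with 3/1.
  2 + 1/3 = 7/3
  1 + 3/7 = 10/7
  6 + 7/10 = 67/10
  1 + 10/67 = 77/67
  0 + 67/77 = 67/77

67/77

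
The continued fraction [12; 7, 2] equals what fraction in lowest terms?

Using pₖ = aₖpₖ₋₁ + pₖ₋₂ and qₖ = aₖqₖ₋₁ + qₖ₋₂:
  k=0: a=12, p=12, q=1
  k=1: a=7, p=85, q=7
  k=2: a=2, p=182, q=15

182/15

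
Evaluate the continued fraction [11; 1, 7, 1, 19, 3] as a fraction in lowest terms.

6491/546

Fold from the inside: start with 3/1.
  19 + 1/3 = 58/3
  1 + 3/58 = 61/58
  7 + 58/61 = 485/61
  1 + 61/485 = 546/485
  11 + 485/546 = 6491/546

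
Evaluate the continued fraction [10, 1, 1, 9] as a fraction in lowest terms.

200/19

Fold from the inside: start with 9/1.
  1 + 1/9 = 10/9
  1 + 9/10 = 19/10
  10 + 10/19 = 200/19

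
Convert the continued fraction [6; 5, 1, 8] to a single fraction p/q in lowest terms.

327/53

Fold from the inside: start with 8/1.
  1 + 1/8 = 9/8
  5 + 8/9 = 53/9
  6 + 9/53 = 327/53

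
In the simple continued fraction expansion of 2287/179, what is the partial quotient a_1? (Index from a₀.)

2287 = 12·179 + 139   →  a_0 = 12
179 = 1·139 + 40   →  a_1 = 1

1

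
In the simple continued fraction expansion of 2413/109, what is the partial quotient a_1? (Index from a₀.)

7

2413 = 22·109 + 15   →  a_0 = 22
109 = 7·15 + 4   →  a_1 = 7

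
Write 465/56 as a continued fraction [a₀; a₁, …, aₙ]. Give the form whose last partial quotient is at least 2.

465 = 8*56 + 17
56 = 3*17 + 5
17 = 3*5 + 2
5 = 2*2 + 1
2 = 2*1 + 0  (stop)
So 465/56 = [8; 3, 3, 2, 2].

[8; 3, 3, 2, 2]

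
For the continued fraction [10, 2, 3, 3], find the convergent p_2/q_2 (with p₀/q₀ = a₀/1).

73/7

Using pₖ = aₖpₖ₋₁ + pₖ₋₂, qₖ = aₖqₖ₋₁ + qₖ₋₂ (with p₋₁=1, p₋₂=0, q₋₁=0, q₋₂=1):
  k=0: a=10, p=10, q=1
  k=1: a=2, p=21, q=2
  k=2: a=3, p=73, q=7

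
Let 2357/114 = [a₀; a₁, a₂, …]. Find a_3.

2357 = 20·114 + 77   →  a_0 = 20
114 = 1·77 + 37   →  a_1 = 1
77 = 2·37 + 3   →  a_2 = 2
37 = 12·3 + 1   →  a_3 = 12

12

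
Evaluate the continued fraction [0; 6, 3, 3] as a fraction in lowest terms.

10/63

Using pₖ = aₖpₖ₋₁ + pₖ₋₂ and qₖ = aₖqₖ₋₁ + qₖ₋₂:
  k=0: a=0, p=0, q=1
  k=1: a=6, p=1, q=6
  k=2: a=3, p=3, q=19
  k=3: a=3, p=10, q=63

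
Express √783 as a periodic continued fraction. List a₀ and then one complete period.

a₀ = ⌊√783⌋ = 27.
With m₀=0, d₀=1 and mₖ₊₁ = dₖaₖ − mₖ, dₖ₊₁ = (n − mₖ₊₁²)/dₖ, aₖ₊₁ = ⌊(a₀+mₖ₊₁)/dₖ₊₁⌋:
  k=1: m=27, d=54, a=1
  k=2: m=27, d=1, a=54
d=1 and a=2a₀=54 at k=2, so the next step gives (m, d) = (27, 54) again — its k=1 value — and the period has length 2.

[27; 1, 54]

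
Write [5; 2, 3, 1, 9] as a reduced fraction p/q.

479/88

Fold from the inside: start with 9/1.
  1 + 1/9 = 10/9
  3 + 9/10 = 39/10
  2 + 10/39 = 88/39
  5 + 39/88 = 479/88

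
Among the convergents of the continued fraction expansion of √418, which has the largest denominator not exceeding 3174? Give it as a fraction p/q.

√418 = [20; 2, 4, 20, 4, 2, 40, …] (period length 6).
Convergents:
  p_0/q_0 = 20/1
  p_1/q_1 = 41/2
  p_2/q_2 = 184/9
  p_3/q_3 = 3721/182
  p_4/q_4 = 15068/737
  p_5/q_5 = 33857/1656
  p_6/q_6 = 1369348/66977
q_5 = 1656 ≤ 3174 < 66977 = q_6, so the answer is 33857/1656.

33857/1656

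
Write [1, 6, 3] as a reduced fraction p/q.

Using pₖ = aₖpₖ₋₁ + pₖ₋₂ and qₖ = aₖqₖ₋₁ + qₖ₋₂:
  k=0: a=1, p=1, q=1
  k=1: a=6, p=7, q=6
  k=2: a=3, p=22, q=19

22/19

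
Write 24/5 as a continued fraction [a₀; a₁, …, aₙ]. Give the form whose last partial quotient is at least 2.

24 = 4*5 + 4
5 = 1*4 + 1
4 = 4*1 + 0  (stop)
So 24/5 = [4; 1, 4].

[4; 1, 4]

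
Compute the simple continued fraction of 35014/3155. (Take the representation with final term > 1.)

[11; 10, 4, 1, 3, 16]

35014 = 11*3155 + 309
3155 = 10*309 + 65
309 = 4*65 + 49
65 = 1*49 + 16
49 = 3*16 + 1
16 = 16*1 + 0  (stop)
So 35014/3155 = [11; 10, 4, 1, 3, 16].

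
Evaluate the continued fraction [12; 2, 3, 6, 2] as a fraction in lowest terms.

1181/95

Using pₖ = aₖpₖ₋₁ + pₖ₋₂ and qₖ = aₖqₖ₋₁ + qₖ₋₂:
  k=0: a=12, p=12, q=1
  k=1: a=2, p=25, q=2
  k=2: a=3, p=87, q=7
  k=3: a=6, p=547, q=44
  k=4: a=2, p=1181, q=95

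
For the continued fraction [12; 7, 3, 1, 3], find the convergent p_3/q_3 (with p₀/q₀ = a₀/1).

352/29

Using pₖ = aₖpₖ₋₁ + pₖ₋₂, qₖ = aₖqₖ₋₁ + qₖ₋₂ (with p₋₁=1, p₋₂=0, q₋₁=0, q₋₂=1):
  k=0: a=12, p=12, q=1
  k=1: a=7, p=85, q=7
  k=2: a=3, p=267, q=22
  k=3: a=1, p=352, q=29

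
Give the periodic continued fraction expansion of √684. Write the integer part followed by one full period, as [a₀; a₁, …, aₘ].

a₀ = ⌊√684⌋ = 26.
With m₀=0, d₀=1 and mₖ₊₁ = dₖaₖ − mₖ, dₖ₊₁ = (n − mₖ₊₁²)/dₖ, aₖ₊₁ = ⌊(a₀+mₖ₊₁)/dₖ₊₁⌋:
  k=1: m=26, d=8, a=6
  k=2: m=22, d=25, a=1
  k=3: m=3, d=27, a=1
  k=4: m=24, d=4, a=12
  k=5: m=24, d=27, a=1
  k=6: m=3, d=25, a=1
  k=7: m=22, d=8, a=6
  k=8: m=26, d=1, a=52
d=1 and a=2a₀=52 at k=8, so the next step gives (m, d) = (26, 8) again — its k=1 value — and the period has length 8.

[26; 6, 1, 1, 12, 1, 1, 6, 52]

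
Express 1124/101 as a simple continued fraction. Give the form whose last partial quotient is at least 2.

1124 = 11*101 + 13
101 = 7*13 + 10
13 = 1*10 + 3
10 = 3*3 + 1
3 = 3*1 + 0  (stop)
So 1124/101 = [11; 7, 1, 3, 3].

[11; 7, 1, 3, 3]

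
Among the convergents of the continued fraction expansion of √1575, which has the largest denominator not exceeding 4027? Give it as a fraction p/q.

√1575 = [39; 1, 2, 5, 2, 1, 78, …] (period length 6).
Convergents:
  p_0/q_0 = 39/1
  p_1/q_1 = 40/1
  p_2/q_2 = 119/3
  p_3/q_3 = 635/16
  p_4/q_4 = 1389/35
  p_5/q_5 = 2024/51
  p_6/q_6 = 159261/4013
  p_7/q_7 = 161285/4064
q_6 = 4013 ≤ 4027 < 4064 = q_7, so the answer is 159261/4013.

159261/4013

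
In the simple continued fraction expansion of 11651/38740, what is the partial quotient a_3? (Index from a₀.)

13

11651 = 0·38740 + 11651   →  a_0 = 0
38740 = 3·11651 + 3787   →  a_1 = 3
11651 = 3·3787 + 290   →  a_2 = 3
3787 = 13·290 + 17   →  a_3 = 13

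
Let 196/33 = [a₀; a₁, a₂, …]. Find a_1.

196 = 5·33 + 31   →  a_0 = 5
33 = 1·31 + 2   →  a_1 = 1

1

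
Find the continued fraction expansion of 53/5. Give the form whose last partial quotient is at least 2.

[10; 1, 1, 2]

53 = 10×5 + 3
5 = 1×3 + 2
3 = 1×2 + 1
2 = 2×1 + 0  (stop)
So 53/5 = [10; 1, 1, 2].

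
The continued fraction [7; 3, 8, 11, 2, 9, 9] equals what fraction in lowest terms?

Fold from the inside: start with 9/1.
  9 + 1/9 = 82/9
  2 + 9/82 = 173/82
  11 + 82/173 = 1985/173
  8 + 173/1985 = 16053/1985
  3 + 1985/16053 = 50144/16053
  7 + 16053/50144 = 367061/50144

367061/50144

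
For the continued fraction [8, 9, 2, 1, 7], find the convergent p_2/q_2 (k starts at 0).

154/19

Using pₖ = aₖpₖ₋₁ + pₖ₋₂, qₖ = aₖqₖ₋₁ + qₖ₋₂ (with p₋₁=1, p₋₂=0, q₋₁=0, q₋₂=1):
  k=0: a=8, p=8, q=1
  k=1: a=9, p=73, q=9
  k=2: a=2, p=154, q=19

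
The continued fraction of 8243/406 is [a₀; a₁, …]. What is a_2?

8243 = 20·406 + 123   →  a_0 = 20
406 = 3·123 + 37   →  a_1 = 3
123 = 3·37 + 12   →  a_2 = 3

3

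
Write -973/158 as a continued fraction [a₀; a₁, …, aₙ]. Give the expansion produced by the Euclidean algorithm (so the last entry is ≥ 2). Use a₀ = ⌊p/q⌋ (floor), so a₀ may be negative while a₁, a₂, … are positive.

[-7; 1, 5, 3, 8]

-973 = -7·158 + 133
158 = 1·133 + 25
133 = 5·25 + 8
25 = 3·8 + 1
8 = 8·1 + 0  (stop)
So -973/158 = [-7; 1, 5, 3, 8].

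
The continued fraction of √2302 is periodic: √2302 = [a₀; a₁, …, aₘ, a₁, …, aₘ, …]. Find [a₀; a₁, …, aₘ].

a₀ = ⌊√2302⌋ = 47.
With m₀=0, d₀=1 and mₖ₊₁ = dₖaₖ − mₖ, dₖ₊₁ = (n − mₖ₊₁²)/dₖ, aₖ₊₁ = ⌊(a₀+mₖ₊₁)/dₖ₊₁⌋:
  k=1: m=47, d=93, a=1
  k=2: m=46, d=2, a=46
  k=3: m=46, d=93, a=1
  k=4: m=47, d=1, a=94
d=1 and a=2a₀=94 at k=4, so the next step gives (m, d) = (47, 93) again — its k=1 value — and the period has length 4.

[47; 1, 46, 1, 94]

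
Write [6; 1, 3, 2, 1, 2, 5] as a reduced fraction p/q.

Using pₖ = aₖpₖ₋₁ + pₖ₋₂ and qₖ = aₖqₖ₋₁ + qₖ₋₂:
  k=0: a=6, p=6, q=1
  k=1: a=1, p=7, q=1
  k=2: a=3, p=27, q=4
  k=3: a=2, p=61, q=9
  k=4: a=1, p=88, q=13
  k=5: a=2, p=237, q=35
  k=6: a=5, p=1273, q=188

1273/188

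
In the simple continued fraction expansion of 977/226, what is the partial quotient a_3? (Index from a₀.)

977 = 4·226 + 73   →  a_0 = 4
226 = 3·73 + 7   →  a_1 = 3
73 = 10·7 + 3   →  a_2 = 10
7 = 2·3 + 1   →  a_3 = 2

2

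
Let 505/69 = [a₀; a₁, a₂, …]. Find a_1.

3

505 = 7·69 + 22   →  a_0 = 7
69 = 3·22 + 3   →  a_1 = 3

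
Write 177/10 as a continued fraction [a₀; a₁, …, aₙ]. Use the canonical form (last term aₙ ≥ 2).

[17; 1, 2, 3]

177 = 17·10 + 7
10 = 1·7 + 3
7 = 2·3 + 1
3 = 3·1 + 0  (stop)
So 177/10 = [17; 1, 2, 3].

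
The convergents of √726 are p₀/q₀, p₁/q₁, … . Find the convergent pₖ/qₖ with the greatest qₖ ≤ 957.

√726 = [26; 1, 16, 1, 52, …] (period length 4).
Convergents:
  p_0/q_0 = 26/1
  p_1/q_1 = 27/1
  p_2/q_2 = 458/17
  p_3/q_3 = 485/18
  p_4/q_4 = 25678/953
  p_5/q_5 = 26163/971
q_4 = 953 ≤ 957 < 971 = q_5, so the answer is 25678/953.

25678/953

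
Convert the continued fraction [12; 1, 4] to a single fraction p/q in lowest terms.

Fold from the inside: start with 4/1.
  1 + 1/4 = 5/4
  12 + 4/5 = 64/5

64/5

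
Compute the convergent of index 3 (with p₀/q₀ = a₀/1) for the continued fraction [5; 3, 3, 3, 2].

175/33

Using pₖ = aₖpₖ₋₁ + pₖ₋₂, qₖ = aₖqₖ₋₁ + qₖ₋₂ (with p₋₁=1, p₋₂=0, q₋₁=0, q₋₂=1):
  k=0: a=5, p=5, q=1
  k=1: a=3, p=16, q=3
  k=2: a=3, p=53, q=10
  k=3: a=3, p=175, q=33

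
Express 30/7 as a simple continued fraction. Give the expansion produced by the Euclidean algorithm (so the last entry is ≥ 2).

[4; 3, 2]

30 = 4×7 + 2
7 = 3×2 + 1
2 = 2×1 + 0  (stop)
So 30/7 = [4; 3, 2].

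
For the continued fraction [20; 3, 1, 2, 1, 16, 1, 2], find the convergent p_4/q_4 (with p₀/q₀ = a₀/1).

Using pₖ = aₖpₖ₋₁ + pₖ₋₂, qₖ = aₖqₖ₋₁ + qₖ₋₂ (with p₋₁=1, p₋₂=0, q₋₁=0, q₋₂=1):
  k=0: a=20, p=20, q=1
  k=1: a=3, p=61, q=3
  k=2: a=1, p=81, q=4
  k=3: a=2, p=223, q=11
  k=4: a=1, p=304, q=15

304/15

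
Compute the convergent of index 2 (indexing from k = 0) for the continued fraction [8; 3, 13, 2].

Using pₖ = aₖpₖ₋₁ + pₖ₋₂, qₖ = aₖqₖ₋₁ + qₖ₋₂ (with p₋₁=1, p₋₂=0, q₋₁=0, q₋₂=1):
  k=0: a=8, p=8, q=1
  k=1: a=3, p=25, q=3
  k=2: a=13, p=333, q=40

333/40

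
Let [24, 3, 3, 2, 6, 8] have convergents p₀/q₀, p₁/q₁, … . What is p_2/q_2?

Using pₖ = aₖpₖ₋₁ + pₖ₋₂, qₖ = aₖqₖ₋₁ + qₖ₋₂ (with p₋₁=1, p₋₂=0, q₋₁=0, q₋₂=1):
  k=0: a=24, p=24, q=1
  k=1: a=3, p=73, q=3
  k=2: a=3, p=243, q=10

243/10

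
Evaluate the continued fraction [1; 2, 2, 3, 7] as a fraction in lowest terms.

Fold from the inside: start with 7/1.
  3 + 1/7 = 22/7
  2 + 7/22 = 51/22
  2 + 22/51 = 124/51
  1 + 51/124 = 175/124

175/124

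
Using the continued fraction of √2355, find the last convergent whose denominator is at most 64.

2572/53

√2355 = [48; 1, 1, 8, 3, 8, 1, 1, 96, …] (period length 8).
Convergents:
  p_0/q_0 = 48/1
  p_1/q_1 = 49/1
  p_2/q_2 = 97/2
  p_3/q_3 = 825/17
  p_4/q_4 = 2572/53
  p_5/q_5 = 21401/441
q_4 = 53 ≤ 64 < 441 = q_5, so the answer is 2572/53.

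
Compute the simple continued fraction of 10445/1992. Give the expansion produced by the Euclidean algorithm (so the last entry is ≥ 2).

[5; 4, 9, 3, 17]

10445 = 5×1992 + 485
1992 = 4×485 + 52
485 = 9×52 + 17
52 = 3×17 + 1
17 = 17×1 + 0  (stop)
So 10445/1992 = [5; 4, 9, 3, 17].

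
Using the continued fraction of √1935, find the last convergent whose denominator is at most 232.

√1935 = [43; 1, 86, …] (period length 2).
Convergents:
  p_0/q_0 = 43/1
  p_1/q_1 = 44/1
  p_2/q_2 = 3827/87
  p_3/q_3 = 3871/88
  p_4/q_4 = 336733/7655
q_3 = 88 ≤ 232 < 7655 = q_4, so the answer is 3871/88.

3871/88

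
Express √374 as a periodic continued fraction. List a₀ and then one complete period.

[19; 2, 1, 18, 1, 2, 38]

a₀ = ⌊√374⌋ = 19.
With m₀=0, d₀=1 and mₖ₊₁ = dₖaₖ − mₖ, dₖ₊₁ = (n − mₖ₊₁²)/dₖ, aₖ₊₁ = ⌊(a₀+mₖ₊₁)/dₖ₊₁⌋:
  k=1: m=19, d=13, a=2
  k=2: m=7, d=25, a=1
  k=3: m=18, d=2, a=18
  k=4: m=18, d=25, a=1
  k=5: m=7, d=13, a=2
  k=6: m=19, d=1, a=38
d=1 and a=2a₀=38 at k=6, so the next step gives (m, d) = (19, 13) again — its k=1 value — and the period has length 6.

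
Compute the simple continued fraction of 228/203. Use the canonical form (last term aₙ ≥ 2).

[1; 8, 8, 3]

228 = 1*203 + 25
203 = 8*25 + 3
25 = 8*3 + 1
3 = 3*1 + 0  (stop)
So 228/203 = [1; 8, 8, 3].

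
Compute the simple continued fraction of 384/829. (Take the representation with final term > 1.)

384 = 0·829 + 384
829 = 2·384 + 61
384 = 6·61 + 18
61 = 3·18 + 7
18 = 2·7 + 4
7 = 1·4 + 3
4 = 1·3 + 1
3 = 3·1 + 0  (stop)
So 384/829 = [0; 2, 6, 3, 2, 1, 1, 3].

[0; 2, 6, 3, 2, 1, 1, 3]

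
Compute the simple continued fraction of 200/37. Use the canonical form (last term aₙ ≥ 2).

200 = 5·37 + 15
37 = 2·15 + 7
15 = 2·7 + 1
7 = 7·1 + 0  (stop)
So 200/37 = [5; 2, 2, 7].

[5; 2, 2, 7]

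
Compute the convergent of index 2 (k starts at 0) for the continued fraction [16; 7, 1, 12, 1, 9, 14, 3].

129/8

Using pₖ = aₖpₖ₋₁ + pₖ₋₂, qₖ = aₖqₖ₋₁ + qₖ₋₂ (with p₋₁=1, p₋₂=0, q₋₁=0, q₋₂=1):
  k=0: a=16, p=16, q=1
  k=1: a=7, p=113, q=7
  k=2: a=1, p=129, q=8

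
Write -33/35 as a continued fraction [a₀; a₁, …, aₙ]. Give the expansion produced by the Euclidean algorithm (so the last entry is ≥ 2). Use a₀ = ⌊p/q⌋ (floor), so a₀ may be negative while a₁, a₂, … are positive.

[-1; 17, 2]

-33 = -1*35 + 2
35 = 17*2 + 1
2 = 2*1 + 0  (stop)
So -33/35 = [-1; 17, 2].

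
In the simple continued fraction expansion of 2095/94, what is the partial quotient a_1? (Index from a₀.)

2095 = 22·94 + 27   →  a_0 = 22
94 = 3·27 + 13   →  a_1 = 3

3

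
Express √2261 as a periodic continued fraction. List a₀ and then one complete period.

a₀ = ⌊√2261⌋ = 47.
With m₀=0, d₀=1 and mₖ₊₁ = dₖaₖ − mₖ, dₖ₊₁ = (n − mₖ₊₁²)/dₖ, aₖ₊₁ = ⌊(a₀+mₖ₊₁)/dₖ₊₁⌋:
  k=1: m=47, d=52, a=1
  k=2: m=5, d=43, a=1
  k=3: m=38, d=19, a=4
  k=4: m=38, d=43, a=1
  k=5: m=5, d=52, a=1
  k=6: m=47, d=1, a=94
d=1 and a=2a₀=94 at k=6, so the next step gives (m, d) = (47, 52) again — its k=1 value — and the period has length 6.

[47; 1, 1, 4, 1, 1, 94]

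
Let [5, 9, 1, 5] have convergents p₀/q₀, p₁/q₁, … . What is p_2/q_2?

Using pₖ = aₖpₖ₋₁ + pₖ₋₂, qₖ = aₖqₖ₋₁ + qₖ₋₂ (with p₋₁=1, p₋₂=0, q₋₁=0, q₋₂=1):
  k=0: a=5, p=5, q=1
  k=1: a=9, p=46, q=9
  k=2: a=1, p=51, q=10

51/10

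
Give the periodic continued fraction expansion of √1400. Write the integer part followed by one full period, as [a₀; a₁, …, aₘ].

[37; 2, 2, 2, 74]

a₀ = ⌊√1400⌋ = 37.
With m₀=0, d₀=1 and mₖ₊₁ = dₖaₖ − mₖ, dₖ₊₁ = (n − mₖ₊₁²)/dₖ, aₖ₊₁ = ⌊(a₀+mₖ₊₁)/dₖ₊₁⌋:
  k=1: m=37, d=31, a=2
  k=2: m=25, d=25, a=2
  k=3: m=25, d=31, a=2
  k=4: m=37, d=1, a=74
d=1 and a=2a₀=74 at k=4, so the next step gives (m, d) = (37, 31) again — its k=1 value — and the period has length 4.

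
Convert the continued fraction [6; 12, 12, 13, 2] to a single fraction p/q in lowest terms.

23960/3939

Fold from the inside: start with 2/1.
  13 + 1/2 = 27/2
  12 + 2/27 = 326/27
  12 + 27/326 = 3939/326
  6 + 326/3939 = 23960/3939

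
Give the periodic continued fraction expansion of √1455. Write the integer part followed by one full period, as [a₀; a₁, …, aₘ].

[38; 6, 1, 11, 1, 6, 76]

a₀ = ⌊√1455⌋ = 38.
With m₀=0, d₀=1 and mₖ₊₁ = dₖaₖ − mₖ, dₖ₊₁ = (n − mₖ₊₁²)/dₖ, aₖ₊₁ = ⌊(a₀+mₖ₊₁)/dₖ₊₁⌋:
  k=1: m=38, d=11, a=6
  k=2: m=28, d=61, a=1
  k=3: m=33, d=6, a=11
  k=4: m=33, d=61, a=1
  k=5: m=28, d=11, a=6
  k=6: m=38, d=1, a=76
d=1 and a=2a₀=76 at k=6, so the next step gives (m, d) = (38, 11) again — its k=1 value — and the period has length 6.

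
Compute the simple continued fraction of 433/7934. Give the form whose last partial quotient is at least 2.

[0; 18, 3, 10, 1, 3, 3]

433 = 0×7934 + 433
7934 = 18×433 + 140
433 = 3×140 + 13
140 = 10×13 + 10
13 = 1×10 + 3
10 = 3×3 + 1
3 = 3×1 + 0  (stop)
So 433/7934 = [0; 18, 3, 10, 1, 3, 3].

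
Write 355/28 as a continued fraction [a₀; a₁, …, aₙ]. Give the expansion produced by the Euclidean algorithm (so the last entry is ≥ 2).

[12; 1, 2, 9]

355 = 12×28 + 19
28 = 1×19 + 9
19 = 2×9 + 1
9 = 9×1 + 0  (stop)
So 355/28 = [12; 1, 2, 9].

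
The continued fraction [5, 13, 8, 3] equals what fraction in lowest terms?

Using pₖ = aₖpₖ₋₁ + pₖ₋₂ and qₖ = aₖqₖ₋₁ + qₖ₋₂:
  k=0: a=5, p=5, q=1
  k=1: a=13, p=66, q=13
  k=2: a=8, p=533, q=105
  k=3: a=3, p=1665, q=328

1665/328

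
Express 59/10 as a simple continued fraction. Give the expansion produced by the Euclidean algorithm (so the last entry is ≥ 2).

59 = 5*10 + 9
10 = 1*9 + 1
9 = 9*1 + 0  (stop)
So 59/10 = [5; 1, 9].

[5; 1, 9]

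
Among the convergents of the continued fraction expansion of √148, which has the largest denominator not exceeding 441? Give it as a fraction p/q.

√148 = [12; 6, 24, …] (period length 2).
Convergents:
  p_0/q_0 = 12/1
  p_1/q_1 = 73/6
  p_2/q_2 = 1764/145
  p_3/q_3 = 10657/876
q_2 = 145 ≤ 441 < 876 = q_3, so the answer is 1764/145.

1764/145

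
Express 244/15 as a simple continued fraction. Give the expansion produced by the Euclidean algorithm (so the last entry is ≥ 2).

[16; 3, 1, 3]

244 = 16×15 + 4
15 = 3×4 + 3
4 = 1×3 + 1
3 = 3×1 + 0  (stop)
So 244/15 = [16; 3, 1, 3].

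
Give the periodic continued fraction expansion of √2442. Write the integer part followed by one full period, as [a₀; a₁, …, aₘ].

[49; 2, 2, 2, 98]

a₀ = ⌊√2442⌋ = 49.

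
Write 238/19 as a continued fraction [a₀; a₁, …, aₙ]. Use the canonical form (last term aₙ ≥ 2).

[12; 1, 1, 9]

238 = 12×19 + 10
19 = 1×10 + 9
10 = 1×9 + 1
9 = 9×1 + 0  (stop)
So 238/19 = [12; 1, 1, 9].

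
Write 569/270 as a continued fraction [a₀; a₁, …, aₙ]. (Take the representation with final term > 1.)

[2; 9, 3, 4, 2]

569 = 2×270 + 29
270 = 9×29 + 9
29 = 3×9 + 2
9 = 4×2 + 1
2 = 2×1 + 0  (stop)
So 569/270 = [2; 9, 3, 4, 2].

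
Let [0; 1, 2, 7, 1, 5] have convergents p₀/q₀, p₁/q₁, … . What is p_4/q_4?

17/25

Using pₖ = aₖpₖ₋₁ + pₖ₋₂, qₖ = aₖqₖ₋₁ + qₖ₋₂ (with p₋₁=1, p₋₂=0, q₋₁=0, q₋₂=1):
  k=0: a=0, p=0, q=1
  k=1: a=1, p=1, q=1
  k=2: a=2, p=2, q=3
  k=3: a=7, p=15, q=22
  k=4: a=1, p=17, q=25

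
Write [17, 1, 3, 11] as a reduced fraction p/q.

Using pₖ = aₖpₖ₋₁ + pₖ₋₂ and qₖ = aₖqₖ₋₁ + qₖ₋₂:
  k=0: a=17, p=17, q=1
  k=1: a=1, p=18, q=1
  k=2: a=3, p=71, q=4
  k=3: a=11, p=799, q=45

799/45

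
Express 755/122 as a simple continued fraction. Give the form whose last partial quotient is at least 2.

[6; 5, 3, 3, 2]

755 = 6×122 + 23
122 = 5×23 + 7
23 = 3×7 + 2
7 = 3×2 + 1
2 = 2×1 + 0  (stop)
So 755/122 = [6; 5, 3, 3, 2].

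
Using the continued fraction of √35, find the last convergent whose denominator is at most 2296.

√35 = [5; 1, 10, …] (period length 2).
Convergents:
  p_0/q_0 = 5/1
  p_1/q_1 = 6/1
  p_2/q_2 = 65/11
  p_3/q_3 = 71/12
  p_4/q_4 = 775/131
  p_5/q_5 = 846/143
  p_6/q_6 = 9235/1561
  p_7/q_7 = 10081/1704
  p_8/q_8 = 110045/18601
q_7 = 1704 ≤ 2296 < 18601 = q_8, so the answer is 10081/1704.

10081/1704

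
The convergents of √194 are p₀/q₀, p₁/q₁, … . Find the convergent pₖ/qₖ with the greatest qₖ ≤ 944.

5446/391

√194 = [13; 1, 12, 1, 26, …] (period length 4).
Convergents:
  p_0/q_0 = 13/1
  p_1/q_1 = 14/1
  p_2/q_2 = 181/13
  p_3/q_3 = 195/14
  p_4/q_4 = 5251/377
  p_5/q_5 = 5446/391
  p_6/q_6 = 70603/5069
q_5 = 391 ≤ 944 < 5069 = q_6, so the answer is 5446/391.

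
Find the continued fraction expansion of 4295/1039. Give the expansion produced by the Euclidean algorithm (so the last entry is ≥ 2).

4295 = 4*1039 + 139
1039 = 7*139 + 66
139 = 2*66 + 7
66 = 9*7 + 3
7 = 2*3 + 1
3 = 3*1 + 0  (stop)
So 4295/1039 = [4; 7, 2, 9, 2, 3].

[4; 7, 2, 9, 2, 3]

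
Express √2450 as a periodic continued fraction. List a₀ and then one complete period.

[49; 2, 98]

a₀ = ⌊√2450⌋ = 49.
With m₀=0, d₀=1 and mₖ₊₁ = dₖaₖ − mₖ, dₖ₊₁ = (n − mₖ₊₁²)/dₖ, aₖ₊₁ = ⌊(a₀+mₖ₊₁)/dₖ₊₁⌋:
  k=1: m=49, d=49, a=2
  k=2: m=49, d=1, a=98
d=1 and a=2a₀=98 at k=2, so the next step gives (m, d) = (49, 49) again — its k=1 value — and the period has length 2.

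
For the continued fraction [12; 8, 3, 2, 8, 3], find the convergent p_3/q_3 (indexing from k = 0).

703/58

Using pₖ = aₖpₖ₋₁ + pₖ₋₂, qₖ = aₖqₖ₋₁ + qₖ₋₂ (with p₋₁=1, p₋₂=0, q₋₁=0, q₋₂=1):
  k=0: a=12, p=12, q=1
  k=1: a=8, p=97, q=8
  k=2: a=3, p=303, q=25
  k=3: a=2, p=703, q=58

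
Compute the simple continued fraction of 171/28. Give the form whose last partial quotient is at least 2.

[6; 9, 3]

171 = 6×28 + 3
28 = 9×3 + 1
3 = 3×1 + 0  (stop)
So 171/28 = [6; 9, 3].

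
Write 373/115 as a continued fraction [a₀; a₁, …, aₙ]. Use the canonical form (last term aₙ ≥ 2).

[3; 4, 9, 3]

373 = 3×115 + 28
115 = 4×28 + 3
28 = 9×3 + 1
3 = 3×1 + 0  (stop)
So 373/115 = [3; 4, 9, 3].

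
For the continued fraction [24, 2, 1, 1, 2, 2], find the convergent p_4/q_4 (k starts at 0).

317/13

Using pₖ = aₖpₖ₋₁ + pₖ₋₂, qₖ = aₖqₖ₋₁ + qₖ₋₂ (with p₋₁=1, p₋₂=0, q₋₁=0, q₋₂=1):
  k=0: a=24, p=24, q=1
  k=1: a=2, p=49, q=2
  k=2: a=1, p=73, q=3
  k=3: a=1, p=122, q=5
  k=4: a=2, p=317, q=13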